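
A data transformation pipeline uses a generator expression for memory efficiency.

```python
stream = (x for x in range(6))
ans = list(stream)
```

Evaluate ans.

Step 1: Generator expression iterates range(6): [0, 1, 2, 3, 4, 5].
Step 2: list() collects all values.
Therefore ans = [0, 1, 2, 3, 4, 5].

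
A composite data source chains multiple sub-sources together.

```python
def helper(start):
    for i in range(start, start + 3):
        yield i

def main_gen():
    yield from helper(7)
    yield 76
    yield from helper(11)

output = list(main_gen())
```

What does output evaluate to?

Step 1: main_gen() delegates to helper(7):
  yield 7
  yield 8
  yield 9
Step 2: yield 76
Step 3: Delegates to helper(11):
  yield 11
  yield 12
  yield 13
Therefore output = [7, 8, 9, 76, 11, 12, 13].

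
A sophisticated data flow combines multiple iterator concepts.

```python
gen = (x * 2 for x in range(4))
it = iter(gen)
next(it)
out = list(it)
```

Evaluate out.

Step 1: Generator produces [0, 2, 4, 6].
Step 2: next(it) consumes first element (0).
Step 3: list(it) collects remaining: [2, 4, 6].
Therefore out = [2, 4, 6].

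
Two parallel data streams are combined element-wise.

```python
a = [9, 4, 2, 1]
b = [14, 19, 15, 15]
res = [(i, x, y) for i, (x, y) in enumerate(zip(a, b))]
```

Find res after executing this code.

Step 1: enumerate(zip(a, b)) gives index with paired elements:
  i=0: (9, 14)
  i=1: (4, 19)
  i=2: (2, 15)
  i=3: (1, 15)
Therefore res = [(0, 9, 14), (1, 4, 19), (2, 2, 15), (3, 1, 15)].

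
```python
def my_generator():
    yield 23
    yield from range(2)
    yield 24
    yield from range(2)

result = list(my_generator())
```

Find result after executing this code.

Step 1: Trace yields in order:
  yield 23
  yield 0
  yield 1
  yield 24
  yield 0
  yield 1
Therefore result = [23, 0, 1, 24, 0, 1].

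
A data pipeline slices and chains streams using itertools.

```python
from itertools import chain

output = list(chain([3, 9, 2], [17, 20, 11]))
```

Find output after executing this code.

Step 1: chain() concatenates iterables: [3, 9, 2] + [17, 20, 11].
Therefore output = [3, 9, 2, 17, 20, 11].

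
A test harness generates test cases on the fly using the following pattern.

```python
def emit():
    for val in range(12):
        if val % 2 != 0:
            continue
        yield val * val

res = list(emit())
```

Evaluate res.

Step 1: Only yield val**2 when val is divisible by 2:
  val=0: 0 % 2 == 0, yield 0**2 = 0
  val=2: 2 % 2 == 0, yield 2**2 = 4
  val=4: 4 % 2 == 0, yield 4**2 = 16
  val=6: 6 % 2 == 0, yield 6**2 = 36
  val=8: 8 % 2 == 0, yield 8**2 = 64
  val=10: 10 % 2 == 0, yield 10**2 = 100
Therefore res = [0, 4, 16, 36, 64, 100].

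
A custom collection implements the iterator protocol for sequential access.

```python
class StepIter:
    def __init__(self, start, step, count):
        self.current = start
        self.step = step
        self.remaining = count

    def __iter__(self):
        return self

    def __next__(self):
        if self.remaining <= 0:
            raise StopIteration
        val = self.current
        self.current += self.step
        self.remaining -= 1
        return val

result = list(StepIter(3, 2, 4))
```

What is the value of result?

Step 1: StepIter starts at 3, increments by 2, for 4 steps:
  Yield 3, then current += 2
  Yield 5, then current += 2
  Yield 7, then current += 2
  Yield 9, then current += 2
Therefore result = [3, 5, 7, 9].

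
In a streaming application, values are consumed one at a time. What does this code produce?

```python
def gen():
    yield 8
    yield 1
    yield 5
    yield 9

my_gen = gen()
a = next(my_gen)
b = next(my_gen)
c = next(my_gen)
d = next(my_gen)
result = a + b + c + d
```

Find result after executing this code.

Step 1: Create generator and consume all values:
  a = next(my_gen) = 8
  b = next(my_gen) = 1
  c = next(my_gen) = 5
  d = next(my_gen) = 9
Step 2: result = 8 + 1 + 5 + 9 = 23.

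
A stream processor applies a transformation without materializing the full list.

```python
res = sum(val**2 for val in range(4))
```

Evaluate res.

Step 1: Compute val**2 for each val in range(4):
  val=0: 0**2 = 0
  val=1: 1**2 = 1
  val=2: 2**2 = 4
  val=3: 3**2 = 9
Step 2: sum = 0 + 1 + 4 + 9 = 14.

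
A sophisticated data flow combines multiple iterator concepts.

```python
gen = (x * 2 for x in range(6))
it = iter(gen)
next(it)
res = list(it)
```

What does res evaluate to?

Step 1: Generator produces [0, 2, 4, 6, 8, 10].
Step 2: next(it) consumes first element (0).
Step 3: list(it) collects remaining: [2, 4, 6, 8, 10].
Therefore res = [2, 4, 6, 8, 10].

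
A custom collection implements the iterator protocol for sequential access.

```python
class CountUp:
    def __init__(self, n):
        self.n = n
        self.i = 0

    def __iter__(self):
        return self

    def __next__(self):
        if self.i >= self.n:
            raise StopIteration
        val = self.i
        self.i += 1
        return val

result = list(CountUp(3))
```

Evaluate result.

Step 1: CountUp(3) creates an iterator counting 0 to 2.
Step 2: list() consumes all values: [0, 1, 2].
Therefore result = [0, 1, 2].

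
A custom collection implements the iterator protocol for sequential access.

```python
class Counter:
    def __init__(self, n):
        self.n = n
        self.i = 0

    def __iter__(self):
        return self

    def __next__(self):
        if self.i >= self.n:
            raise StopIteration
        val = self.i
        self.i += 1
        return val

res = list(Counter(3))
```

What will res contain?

Step 1: Counter(3) creates an iterator counting 0 to 2.
Step 2: list() consumes all values: [0, 1, 2].
Therefore res = [0, 1, 2].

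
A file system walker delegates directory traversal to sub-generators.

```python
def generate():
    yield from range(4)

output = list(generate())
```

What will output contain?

Step 1: yield from delegates to the iterable, yielding each element.
Step 2: Collected values: [0, 1, 2, 3].
Therefore output = [0, 1, 2, 3].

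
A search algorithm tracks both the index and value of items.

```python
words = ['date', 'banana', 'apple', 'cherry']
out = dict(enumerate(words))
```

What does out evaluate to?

Step 1: enumerate pairs indices with words:
  0 -> 'date'
  1 -> 'banana'
  2 -> 'apple'
  3 -> 'cherry'
Therefore out = {0: 'date', 1: 'banana', 2: 'apple', 3: 'cherry'}.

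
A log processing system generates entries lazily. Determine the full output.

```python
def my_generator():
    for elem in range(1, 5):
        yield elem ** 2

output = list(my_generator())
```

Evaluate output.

Step 1: For each elem in range(1, 5), yield elem**2:
  elem=1: yield 1**2 = 1
  elem=2: yield 2**2 = 4
  elem=3: yield 3**2 = 9
  elem=4: yield 4**2 = 16
Therefore output = [1, 4, 9, 16].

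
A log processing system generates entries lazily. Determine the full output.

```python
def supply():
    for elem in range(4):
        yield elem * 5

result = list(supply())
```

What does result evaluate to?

Step 1: For each elem in range(4), yield elem * 5:
  elem=0: yield 0 * 5 = 0
  elem=1: yield 1 * 5 = 5
  elem=2: yield 2 * 5 = 10
  elem=3: yield 3 * 5 = 15
Therefore result = [0, 5, 10, 15].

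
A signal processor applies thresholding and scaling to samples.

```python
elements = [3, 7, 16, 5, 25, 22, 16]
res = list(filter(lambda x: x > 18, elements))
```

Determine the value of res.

Step 1: Filter elements > 18:
  3: removed
  7: removed
  16: removed
  5: removed
  25: kept
  22: kept
  16: removed
Therefore res = [25, 22].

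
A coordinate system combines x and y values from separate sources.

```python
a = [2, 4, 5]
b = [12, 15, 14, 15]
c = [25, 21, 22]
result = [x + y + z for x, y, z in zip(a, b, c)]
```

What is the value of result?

Step 1: zip three lists (truncates to shortest, len=3):
  2 + 12 + 25 = 39
  4 + 15 + 21 = 40
  5 + 14 + 22 = 41
Therefore result = [39, 40, 41].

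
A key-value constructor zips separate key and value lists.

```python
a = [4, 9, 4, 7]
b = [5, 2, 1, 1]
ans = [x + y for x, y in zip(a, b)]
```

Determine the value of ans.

Step 1: Add corresponding elements:
  4 + 5 = 9
  9 + 2 = 11
  4 + 1 = 5
  7 + 1 = 8
Therefore ans = [9, 11, 5, 8].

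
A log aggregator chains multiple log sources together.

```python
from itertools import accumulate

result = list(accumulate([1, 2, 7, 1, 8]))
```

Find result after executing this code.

Step 1: accumulate computes running sums:
  + 1 = 1
  + 2 = 3
  + 7 = 10
  + 1 = 11
  + 8 = 19
Therefore result = [1, 3, 10, 11, 19].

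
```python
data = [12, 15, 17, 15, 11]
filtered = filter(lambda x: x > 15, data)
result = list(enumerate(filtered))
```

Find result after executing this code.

Step 1: Filter [12, 15, 17, 15, 11] for > 15: [17].
Step 2: enumerate re-indexes from 0: [(0, 17)].
Therefore result = [(0, 17)].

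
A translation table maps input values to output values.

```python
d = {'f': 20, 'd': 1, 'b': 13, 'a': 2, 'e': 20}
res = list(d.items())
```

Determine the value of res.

Step 1: d.items() returns (key, value) pairs in insertion order.
Therefore res = [('f', 20), ('d', 1), ('b', 13), ('a', 2), ('e', 20)].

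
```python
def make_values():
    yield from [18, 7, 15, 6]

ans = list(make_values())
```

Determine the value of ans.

Step 1: yield from delegates to the iterable, yielding each element.
Step 2: Collected values: [18, 7, 15, 6].
Therefore ans = [18, 7, 15, 6].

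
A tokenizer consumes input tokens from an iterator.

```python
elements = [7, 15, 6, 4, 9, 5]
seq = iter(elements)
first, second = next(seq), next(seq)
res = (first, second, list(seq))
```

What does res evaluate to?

Step 1: Create iterator over [7, 15, 6, 4, 9, 5].
Step 2: first = 7, second = 15.
Step 3: Remaining elements: [6, 4, 9, 5].
Therefore res = (7, 15, [6, 4, 9, 5]).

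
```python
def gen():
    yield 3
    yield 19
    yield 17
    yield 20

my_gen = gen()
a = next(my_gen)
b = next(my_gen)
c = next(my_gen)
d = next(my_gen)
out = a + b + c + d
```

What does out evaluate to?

Step 1: Create generator and consume all values:
  a = next(my_gen) = 3
  b = next(my_gen) = 19
  c = next(my_gen) = 17
  d = next(my_gen) = 20
Step 2: out = 3 + 19 + 17 + 20 = 59.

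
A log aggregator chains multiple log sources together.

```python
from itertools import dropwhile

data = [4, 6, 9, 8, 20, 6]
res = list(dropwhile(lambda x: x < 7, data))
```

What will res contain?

Step 1: dropwhile drops elements while < 7:
  4 < 7: dropped
  6 < 7: dropped
  9: kept (dropping stopped)
Step 2: Remaining elements kept regardless of condition.
Therefore res = [9, 8, 20, 6].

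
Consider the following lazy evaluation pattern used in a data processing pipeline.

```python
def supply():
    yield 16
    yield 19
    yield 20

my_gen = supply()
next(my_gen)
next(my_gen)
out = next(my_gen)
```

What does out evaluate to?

Step 1: supply() creates a generator.
Step 2: next(my_gen) yields 16 (consumed and discarded).
Step 3: next(my_gen) yields 19 (consumed and discarded).
Step 4: next(my_gen) yields 20, assigned to out.
Therefore out = 20.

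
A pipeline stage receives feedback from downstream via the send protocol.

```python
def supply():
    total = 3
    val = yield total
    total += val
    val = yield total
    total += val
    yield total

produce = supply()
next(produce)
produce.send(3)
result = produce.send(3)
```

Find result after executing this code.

Step 1: next() -> yield total=3.
Step 2: send(3) -> val=3, total = 3+3 = 6, yield 6.
Step 3: send(3) -> val=3, total = 6+3 = 9, yield 9.
Therefore result = 9.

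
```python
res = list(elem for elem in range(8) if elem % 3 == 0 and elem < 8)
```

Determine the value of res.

Step 1: Filter range(8) where elem % 3 == 0 and elem < 8:
  elem=0: both conditions met, included
  elem=1: excluded (1 % 3 != 0)
  elem=2: excluded (2 % 3 != 0)
  elem=3: both conditions met, included
  elem=4: excluded (4 % 3 != 0)
  elem=5: excluded (5 % 3 != 0)
  elem=6: both conditions met, included
  elem=7: excluded (7 % 3 != 0)
Therefore res = [0, 3, 6].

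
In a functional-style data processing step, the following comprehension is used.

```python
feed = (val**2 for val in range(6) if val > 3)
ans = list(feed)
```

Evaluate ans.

Step 1: For range(6), keep val > 3, then square:
  val=0: 0 <= 3, excluded
  val=1: 1 <= 3, excluded
  val=2: 2 <= 3, excluded
  val=3: 3 <= 3, excluded
  val=4: 4 > 3, yield 4**2 = 16
  val=5: 5 > 3, yield 5**2 = 25
Therefore ans = [16, 25].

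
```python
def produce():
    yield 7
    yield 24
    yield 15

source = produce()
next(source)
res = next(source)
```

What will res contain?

Step 1: produce() creates a generator.
Step 2: next(source) yields 7 (consumed and discarded).
Step 3: next(source) yields 24, assigned to res.
Therefore res = 24.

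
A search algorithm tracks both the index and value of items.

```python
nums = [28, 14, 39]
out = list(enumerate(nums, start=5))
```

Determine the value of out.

Step 1: enumerate with start=5:
  (5, 28)
  (6, 14)
  (7, 39)
Therefore out = [(5, 28), (6, 14), (7, 39)].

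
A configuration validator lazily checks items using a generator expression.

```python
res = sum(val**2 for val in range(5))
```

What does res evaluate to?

Step 1: Compute val**2 for each val in range(5):
  val=0: 0**2 = 0
  val=1: 1**2 = 1
  val=2: 2**2 = 4
  val=3: 3**2 = 9
  val=4: 4**2 = 16
Step 2: sum = 0 + 1 + 4 + 9 + 16 = 30.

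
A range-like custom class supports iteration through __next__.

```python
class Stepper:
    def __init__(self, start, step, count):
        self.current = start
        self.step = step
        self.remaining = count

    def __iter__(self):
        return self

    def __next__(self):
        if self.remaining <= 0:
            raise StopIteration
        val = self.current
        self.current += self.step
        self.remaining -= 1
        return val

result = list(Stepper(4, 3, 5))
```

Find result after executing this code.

Step 1: Stepper starts at 4, increments by 3, for 5 steps:
  Yield 4, then current += 3
  Yield 7, then current += 3
  Yield 10, then current += 3
  Yield 13, then current += 3
  Yield 16, then current += 3
Therefore result = [4, 7, 10, 13, 16].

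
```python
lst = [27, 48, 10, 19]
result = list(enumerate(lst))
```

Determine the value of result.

Step 1: enumerate pairs each element with its index:
  (0, 27)
  (1, 48)
  (2, 10)
  (3, 19)
Therefore result = [(0, 27), (1, 48), (2, 10), (3, 19)].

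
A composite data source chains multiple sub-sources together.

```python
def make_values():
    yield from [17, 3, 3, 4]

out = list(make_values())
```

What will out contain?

Step 1: yield from delegates to the iterable, yielding each element.
Step 2: Collected values: [17, 3, 3, 4].
Therefore out = [17, 3, 3, 4].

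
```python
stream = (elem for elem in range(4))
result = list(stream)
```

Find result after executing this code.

Step 1: Generator expression iterates range(4): [0, 1, 2, 3].
Step 2: list() collects all values.
Therefore result = [0, 1, 2, 3].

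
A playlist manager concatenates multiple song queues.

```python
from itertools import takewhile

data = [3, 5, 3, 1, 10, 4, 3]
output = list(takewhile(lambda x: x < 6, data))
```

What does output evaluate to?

Step 1: takewhile stops at first element >= 6:
  3 < 6: take
  5 < 6: take
  3 < 6: take
  1 < 6: take
  10 >= 6: stop
Therefore output = [3, 5, 3, 1].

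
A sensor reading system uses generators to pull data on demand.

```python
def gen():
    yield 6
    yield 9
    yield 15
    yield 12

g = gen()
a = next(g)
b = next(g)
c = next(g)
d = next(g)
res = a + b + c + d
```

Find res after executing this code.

Step 1: Create generator and consume all values:
  a = next(g) = 6
  b = next(g) = 9
  c = next(g) = 15
  d = next(g) = 12
Step 2: res = 6 + 9 + 15 + 12 = 42.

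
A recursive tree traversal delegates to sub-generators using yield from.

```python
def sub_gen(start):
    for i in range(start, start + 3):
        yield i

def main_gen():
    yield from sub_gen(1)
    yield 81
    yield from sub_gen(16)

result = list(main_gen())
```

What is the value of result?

Step 1: main_gen() delegates to sub_gen(1):
  yield 1
  yield 2
  yield 3
Step 2: yield 81
Step 3: Delegates to sub_gen(16):
  yield 16
  yield 17
  yield 18
Therefore result = [1, 2, 3, 81, 16, 17, 18].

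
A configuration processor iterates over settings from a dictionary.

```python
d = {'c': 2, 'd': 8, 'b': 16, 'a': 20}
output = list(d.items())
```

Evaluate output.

Step 1: d.items() returns (key, value) pairs in insertion order.
Therefore output = [('c', 2), ('d', 8), ('b', 16), ('a', 20)].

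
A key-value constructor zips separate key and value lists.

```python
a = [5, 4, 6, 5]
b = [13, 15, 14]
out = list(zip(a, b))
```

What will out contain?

Step 1: zip stops at shortest (len(a)=4, len(b)=3):
  Index 0: (5, 13)
  Index 1: (4, 15)
  Index 2: (6, 14)
Step 2: Last element of a (5) has no pair, dropped.
Therefore out = [(5, 13), (4, 15), (6, 14)].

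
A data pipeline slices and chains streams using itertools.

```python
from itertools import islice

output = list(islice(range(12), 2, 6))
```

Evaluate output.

Step 1: islice(range(12), 2, 6) takes elements at indices [2, 6).
Step 2: Elements: [2, 3, 4, 5].
Therefore output = [2, 3, 4, 5].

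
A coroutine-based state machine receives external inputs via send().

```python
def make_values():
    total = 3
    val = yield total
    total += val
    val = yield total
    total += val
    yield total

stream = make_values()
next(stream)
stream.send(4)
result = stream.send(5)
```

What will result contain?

Step 1: next() -> yield total=3.
Step 2: send(4) -> val=4, total = 3+4 = 7, yield 7.
Step 3: send(5) -> val=5, total = 7+5 = 12, yield 12.
Therefore result = 12.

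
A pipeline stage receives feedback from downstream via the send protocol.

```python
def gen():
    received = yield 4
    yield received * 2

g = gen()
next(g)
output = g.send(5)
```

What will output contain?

Step 1: next(g) advances to first yield, producing 4.
Step 2: send(5) resumes, received = 5.
Step 3: yield received * 2 = 5 * 2 = 10.
Therefore output = 10.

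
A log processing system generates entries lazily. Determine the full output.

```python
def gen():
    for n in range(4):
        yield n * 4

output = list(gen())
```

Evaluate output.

Step 1: For each n in range(4), yield n * 4:
  n=0: yield 0 * 4 = 0
  n=1: yield 1 * 4 = 4
  n=2: yield 2 * 4 = 8
  n=3: yield 3 * 4 = 12
Therefore output = [0, 4, 8, 12].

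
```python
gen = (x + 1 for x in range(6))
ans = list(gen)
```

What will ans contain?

Step 1: For each x in range(6), compute x+1:
  x=0: 0+1 = 1
  x=1: 1+1 = 2
  x=2: 2+1 = 3
  x=3: 3+1 = 4
  x=4: 4+1 = 5
  x=5: 5+1 = 6
Therefore ans = [1, 2, 3, 4, 5, 6].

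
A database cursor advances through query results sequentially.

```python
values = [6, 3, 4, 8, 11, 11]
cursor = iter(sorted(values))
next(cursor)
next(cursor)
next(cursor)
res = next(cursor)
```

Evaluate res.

Step 1: sorted([6, 3, 4, 8, 11, 11]) = [3, 4, 6, 8, 11, 11].
Step 2: Create iterator and skip 3 elements.
Step 3: next() returns 8.
Therefore res = 8.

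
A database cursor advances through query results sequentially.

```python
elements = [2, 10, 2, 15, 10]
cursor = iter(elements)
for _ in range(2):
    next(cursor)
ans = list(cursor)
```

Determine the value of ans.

Step 1: Create iterator over [2, 10, 2, 15, 10].
Step 2: Advance 2 positions (consuming [2, 10]).
Step 3: list() collects remaining elements: [2, 15, 10].
Therefore ans = [2, 15, 10].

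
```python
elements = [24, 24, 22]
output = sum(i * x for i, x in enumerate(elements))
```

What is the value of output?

Step 1: Compute i * x for each (i, x) in enumerate([24, 24, 22]):
  i=0, x=24: 0*24 = 0
  i=1, x=24: 1*24 = 24
  i=2, x=22: 2*22 = 44
Step 2: sum = 0 + 24 + 44 = 68.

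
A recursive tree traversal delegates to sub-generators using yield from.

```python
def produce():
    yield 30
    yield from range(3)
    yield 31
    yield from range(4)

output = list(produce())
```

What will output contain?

Step 1: Trace yields in order:
  yield 30
  yield 0
  yield 1
  yield 2
  yield 31
  yield 0
  yield 1
  yield 2
  yield 3
Therefore output = [30, 0, 1, 2, 31, 0, 1, 2, 3].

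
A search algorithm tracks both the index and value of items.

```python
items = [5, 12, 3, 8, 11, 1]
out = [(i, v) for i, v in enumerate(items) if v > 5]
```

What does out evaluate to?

Step 1: Filter enumerate([5, 12, 3, 8, 11, 1]) keeping v > 5:
  (0, 5): 5 <= 5, excluded
  (1, 12): 12 > 5, included
  (2, 3): 3 <= 5, excluded
  (3, 8): 8 > 5, included
  (4, 11): 11 > 5, included
  (5, 1): 1 <= 5, excluded
Therefore out = [(1, 12), (3, 8), (4, 11)].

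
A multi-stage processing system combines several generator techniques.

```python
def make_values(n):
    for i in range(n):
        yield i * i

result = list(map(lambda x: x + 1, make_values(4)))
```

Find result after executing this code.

Step 1: make_values(4) yields squares: [0, 1, 4, 9].
Step 2: map adds 1 to each: [1, 2, 5, 10].
Therefore result = [1, 2, 5, 10].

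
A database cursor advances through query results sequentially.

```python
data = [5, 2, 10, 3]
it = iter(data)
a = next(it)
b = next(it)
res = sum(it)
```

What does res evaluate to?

Step 1: Create iterator over [5, 2, 10, 3].
Step 2: a = next() = 5, b = next() = 2.
Step 3: sum() of remaining [10, 3] = 13.
Therefore res = 13.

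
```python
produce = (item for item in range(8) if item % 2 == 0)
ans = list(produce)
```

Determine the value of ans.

Step 1: Filter range(8) keeping only even values:
  item=0: even, included
  item=1: odd, excluded
  item=2: even, included
  item=3: odd, excluded
  item=4: even, included
  item=5: odd, excluded
  item=6: even, included
  item=7: odd, excluded
Therefore ans = [0, 2, 4, 6].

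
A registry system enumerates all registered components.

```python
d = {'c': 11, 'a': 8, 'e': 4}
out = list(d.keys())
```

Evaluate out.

Step 1: d.keys() returns the dictionary keys in insertion order.
Therefore out = ['c', 'a', 'e'].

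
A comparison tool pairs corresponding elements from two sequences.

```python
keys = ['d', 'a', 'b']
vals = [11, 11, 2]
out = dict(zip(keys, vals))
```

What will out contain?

Step 1: zip pairs keys with values:
  'd' -> 11
  'a' -> 11
  'b' -> 2
Therefore out = {'d': 11, 'a': 11, 'b': 2}.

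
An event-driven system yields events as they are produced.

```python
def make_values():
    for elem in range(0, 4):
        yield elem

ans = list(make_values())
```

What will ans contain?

Step 1: The generator yields each value from range(0, 4).
Step 2: list() consumes all yields: [0, 1, 2, 3].
Therefore ans = [0, 1, 2, 3].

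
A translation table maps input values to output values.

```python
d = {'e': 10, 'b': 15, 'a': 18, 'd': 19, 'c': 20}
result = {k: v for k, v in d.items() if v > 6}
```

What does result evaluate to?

Step 1: Filter items where value > 6:
  'e': 10 > 6: kept
  'b': 15 > 6: kept
  'a': 18 > 6: kept
  'd': 19 > 6: kept
  'c': 20 > 6: kept
Therefore result = {'e': 10, 'b': 15, 'a': 18, 'd': 19, 'c': 20}.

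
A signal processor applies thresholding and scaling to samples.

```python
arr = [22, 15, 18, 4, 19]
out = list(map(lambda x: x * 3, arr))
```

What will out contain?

Step 1: Apply lambda x: x * 3 to each element:
  22 -> 66
  15 -> 45
  18 -> 54
  4 -> 12
  19 -> 57
Therefore out = [66, 45, 54, 12, 57].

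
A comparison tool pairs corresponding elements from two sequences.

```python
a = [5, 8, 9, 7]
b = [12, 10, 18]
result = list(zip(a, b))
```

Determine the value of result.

Step 1: zip stops at shortest (len(a)=4, len(b)=3):
  Index 0: (5, 12)
  Index 1: (8, 10)
  Index 2: (9, 18)
Step 2: Last element of a (7) has no pair, dropped.
Therefore result = [(5, 12), (8, 10), (9, 18)].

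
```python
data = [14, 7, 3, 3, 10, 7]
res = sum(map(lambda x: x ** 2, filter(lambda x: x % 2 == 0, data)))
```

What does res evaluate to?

Step 1: Filter even numbers from [14, 7, 3, 3, 10, 7]: [14, 10]
Step 2: Square each: [196, 100]
Step 3: Sum = 296.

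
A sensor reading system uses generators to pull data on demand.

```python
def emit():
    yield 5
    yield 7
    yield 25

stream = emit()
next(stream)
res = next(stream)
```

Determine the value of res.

Step 1: emit() creates a generator.
Step 2: next(stream) yields 5 (consumed and discarded).
Step 3: next(stream) yields 7, assigned to res.
Therefore res = 7.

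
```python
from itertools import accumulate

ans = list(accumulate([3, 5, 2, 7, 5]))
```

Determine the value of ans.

Step 1: accumulate computes running sums:
  + 3 = 3
  + 5 = 8
  + 2 = 10
  + 7 = 17
  + 5 = 22
Therefore ans = [3, 8, 10, 17, 22].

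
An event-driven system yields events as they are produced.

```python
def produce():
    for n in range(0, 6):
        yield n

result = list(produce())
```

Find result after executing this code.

Step 1: The generator yields each value from range(0, 6).
Step 2: list() consumes all yields: [0, 1, 2, 3, 4, 5].
Therefore result = [0, 1, 2, 3, 4, 5].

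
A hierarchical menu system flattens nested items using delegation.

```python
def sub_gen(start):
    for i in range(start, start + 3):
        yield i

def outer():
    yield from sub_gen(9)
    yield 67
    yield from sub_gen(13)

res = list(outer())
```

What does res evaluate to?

Step 1: outer() delegates to sub_gen(9):
  yield 9
  yield 10
  yield 11
Step 2: yield 67
Step 3: Delegates to sub_gen(13):
  yield 13
  yield 14
  yield 15
Therefore res = [9, 10, 11, 67, 13, 14, 15].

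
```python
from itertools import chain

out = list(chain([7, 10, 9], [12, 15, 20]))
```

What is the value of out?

Step 1: chain() concatenates iterables: [7, 10, 9] + [12, 15, 20].
Therefore out = [7, 10, 9, 12, 15, 20].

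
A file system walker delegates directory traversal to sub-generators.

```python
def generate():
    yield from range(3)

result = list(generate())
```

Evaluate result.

Step 1: yield from delegates to the iterable, yielding each element.
Step 2: Collected values: [0, 1, 2].
Therefore result = [0, 1, 2].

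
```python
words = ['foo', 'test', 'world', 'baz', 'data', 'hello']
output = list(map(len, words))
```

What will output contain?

Step 1: Map len() to each word:
  'foo' -> 3
  'test' -> 4
  'world' -> 5
  'baz' -> 3
  'data' -> 4
  'hello' -> 5
Therefore output = [3, 4, 5, 3, 4, 5].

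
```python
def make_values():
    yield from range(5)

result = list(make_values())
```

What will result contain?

Step 1: yield from delegates to the iterable, yielding each element.
Step 2: Collected values: [0, 1, 2, 3, 4].
Therefore result = [0, 1, 2, 3, 4].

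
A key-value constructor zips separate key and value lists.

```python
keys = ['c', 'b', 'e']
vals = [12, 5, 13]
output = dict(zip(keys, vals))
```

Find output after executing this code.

Step 1: zip pairs keys with values:
  'c' -> 12
  'b' -> 5
  'e' -> 13
Therefore output = {'c': 12, 'b': 5, 'e': 13}.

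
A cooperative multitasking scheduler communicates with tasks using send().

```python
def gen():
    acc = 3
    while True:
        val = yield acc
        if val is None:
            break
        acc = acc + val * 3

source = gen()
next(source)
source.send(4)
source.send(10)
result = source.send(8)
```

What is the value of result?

Step 1: next() -> yield acc=3.
Step 2: send(4) -> val=4, acc = 3 + 4*3 = 15, yield 15.
Step 3: send(10) -> val=10, acc = 15 + 10*3 = 45, yield 45.
Step 4: send(8) -> val=8, acc = 45 + 8*3 = 69, yield 69.
Therefore result = 69.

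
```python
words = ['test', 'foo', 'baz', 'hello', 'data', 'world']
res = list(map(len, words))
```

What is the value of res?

Step 1: Map len() to each word:
  'test' -> 4
  'foo' -> 3
  'baz' -> 3
  'hello' -> 5
  'data' -> 4
  'world' -> 5
Therefore res = [4, 3, 3, 5, 4, 5].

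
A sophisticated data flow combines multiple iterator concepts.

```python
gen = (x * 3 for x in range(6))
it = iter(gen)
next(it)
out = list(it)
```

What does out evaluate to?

Step 1: Generator produces [0, 3, 6, 9, 12, 15].
Step 2: next(it) consumes first element (0).
Step 3: list(it) collects remaining: [3, 6, 9, 12, 15].
Therefore out = [3, 6, 9, 12, 15].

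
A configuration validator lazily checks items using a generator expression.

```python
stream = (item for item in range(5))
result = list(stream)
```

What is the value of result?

Step 1: Generator expression iterates range(5): [0, 1, 2, 3, 4].
Step 2: list() collects all values.
Therefore result = [0, 1, 2, 3, 4].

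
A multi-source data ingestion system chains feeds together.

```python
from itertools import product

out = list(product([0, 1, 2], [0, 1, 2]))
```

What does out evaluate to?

Step 1: product([0, 1, 2], [0, 1, 2]) gives all pairs:
  (0, 0)
  (0, 1)
  (0, 2)
  (1, 0)
  (1, 1)
  (1, 2)
  (2, 0)
  (2, 1)
  (2, 2)
Therefore out = [(0, 0), (0, 1), (0, 2), (1, 0), (1, 1), (1, 2), (2, 0), (2, 1), (2, 2)].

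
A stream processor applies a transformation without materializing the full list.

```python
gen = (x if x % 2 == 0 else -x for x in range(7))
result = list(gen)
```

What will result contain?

Step 1: For each x in range(7), yield x if even, else -x:
  x=0: even, yield 0
  x=1: odd, yield -1
  x=2: even, yield 2
  x=3: odd, yield -3
  x=4: even, yield 4
  x=5: odd, yield -5
  x=6: even, yield 6
Therefore result = [0, -1, 2, -3, 4, -5, 6].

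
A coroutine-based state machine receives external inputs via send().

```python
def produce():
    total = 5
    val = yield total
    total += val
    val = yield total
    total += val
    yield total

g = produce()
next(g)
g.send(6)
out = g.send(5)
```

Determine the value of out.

Step 1: next() -> yield total=5.
Step 2: send(6) -> val=6, total = 5+6 = 11, yield 11.
Step 3: send(5) -> val=5, total = 11+5 = 16, yield 16.
Therefore out = 16.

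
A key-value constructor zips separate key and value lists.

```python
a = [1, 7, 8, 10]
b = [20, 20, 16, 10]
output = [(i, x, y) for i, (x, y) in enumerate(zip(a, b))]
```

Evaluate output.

Step 1: enumerate(zip(a, b)) gives index with paired elements:
  i=0: (1, 20)
  i=1: (7, 20)
  i=2: (8, 16)
  i=3: (10, 10)
Therefore output = [(0, 1, 20), (1, 7, 20), (2, 8, 16), (3, 10, 10)].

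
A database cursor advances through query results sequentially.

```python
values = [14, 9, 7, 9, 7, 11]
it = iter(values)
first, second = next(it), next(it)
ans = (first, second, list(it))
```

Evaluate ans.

Step 1: Create iterator over [14, 9, 7, 9, 7, 11].
Step 2: first = 14, second = 9.
Step 3: Remaining elements: [7, 9, 7, 11].
Therefore ans = (14, 9, [7, 9, 7, 11]).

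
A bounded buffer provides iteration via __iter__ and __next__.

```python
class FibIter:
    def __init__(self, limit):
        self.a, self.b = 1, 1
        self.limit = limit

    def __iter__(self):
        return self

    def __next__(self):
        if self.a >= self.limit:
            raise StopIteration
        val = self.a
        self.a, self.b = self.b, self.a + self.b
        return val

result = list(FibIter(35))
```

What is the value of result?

Step 1: Fibonacci-like sequence (a=1, b=1) until >= 35:
  Yield 1, then a,b = 1,2
  Yield 1, then a,b = 2,3
  Yield 2, then a,b = 3,5
  Yield 3, then a,b = 5,8
  Yield 5, then a,b = 8,13
  Yield 8, then a,b = 13,21
  Yield 13, then a,b = 21,34
  Yield 21, then a,b = 34,55
  Yield 34, then a,b = 55,89
Step 2: 55 >= 35, stop.
Therefore result = [1, 1, 2, 3, 5, 8, 13, 21, 34].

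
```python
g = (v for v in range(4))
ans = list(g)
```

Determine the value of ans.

Step 1: Generator expression iterates range(4): [0, 1, 2, 3].
Step 2: list() collects all values.
Therefore ans = [0, 1, 2, 3].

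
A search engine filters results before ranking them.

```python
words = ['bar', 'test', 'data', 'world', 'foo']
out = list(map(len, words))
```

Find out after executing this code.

Step 1: Map len() to each word:
  'bar' -> 3
  'test' -> 4
  'data' -> 4
  'world' -> 5
  'foo' -> 3
Therefore out = [3, 4, 4, 5, 3].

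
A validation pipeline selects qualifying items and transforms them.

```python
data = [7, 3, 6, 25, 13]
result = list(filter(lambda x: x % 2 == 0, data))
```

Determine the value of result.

Step 1: Filter elements divisible by 2:
  7 % 2 = 1: removed
  3 % 2 = 1: removed
  6 % 2 = 0: kept
  25 % 2 = 1: removed
  13 % 2 = 1: removed
Therefore result = [6].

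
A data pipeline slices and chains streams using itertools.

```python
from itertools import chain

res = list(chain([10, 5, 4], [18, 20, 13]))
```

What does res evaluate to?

Step 1: chain() concatenates iterables: [10, 5, 4] + [18, 20, 13].
Therefore res = [10, 5, 4, 18, 20, 13].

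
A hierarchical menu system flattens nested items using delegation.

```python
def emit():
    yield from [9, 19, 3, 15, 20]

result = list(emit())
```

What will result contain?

Step 1: yield from delegates to the iterable, yielding each element.
Step 2: Collected values: [9, 19, 3, 15, 20].
Therefore result = [9, 19, 3, 15, 20].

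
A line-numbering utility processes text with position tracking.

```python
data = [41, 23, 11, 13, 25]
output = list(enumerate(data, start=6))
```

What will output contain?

Step 1: enumerate with start=6:
  (6, 41)
  (7, 23)
  (8, 11)
  (9, 13)
  (10, 25)
Therefore output = [(6, 41), (7, 23), (8, 11), (9, 13), (10, 25)].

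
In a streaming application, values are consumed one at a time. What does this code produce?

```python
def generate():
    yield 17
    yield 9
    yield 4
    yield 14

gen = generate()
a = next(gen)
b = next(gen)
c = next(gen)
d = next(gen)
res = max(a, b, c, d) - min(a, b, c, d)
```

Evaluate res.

Step 1: Create generator and consume all values:
  a = next(gen) = 17
  b = next(gen) = 9
  c = next(gen) = 4
  d = next(gen) = 14
Step 2: max = 17, min = 4, res = 17 - 4 = 13.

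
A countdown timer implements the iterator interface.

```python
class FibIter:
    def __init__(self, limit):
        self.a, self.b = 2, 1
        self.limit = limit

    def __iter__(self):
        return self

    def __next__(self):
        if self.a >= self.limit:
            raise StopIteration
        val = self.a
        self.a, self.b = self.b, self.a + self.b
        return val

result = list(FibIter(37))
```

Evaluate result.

Step 1: Fibonacci-like sequence (a=2, b=1) until >= 37:
  Yield 2, then a,b = 1,3
  Yield 1, then a,b = 3,4
  Yield 3, then a,b = 4,7
  Yield 4, then a,b = 7,11
  Yield 7, then a,b = 11,18
  Yield 11, then a,b = 18,29
  Yield 18, then a,b = 29,47
  Yield 29, then a,b = 47,76
Step 2: 47 >= 37, stop.
Therefore result = [2, 1, 3, 4, 7, 11, 18, 29].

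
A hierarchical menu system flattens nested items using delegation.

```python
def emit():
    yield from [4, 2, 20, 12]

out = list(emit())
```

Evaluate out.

Step 1: yield from delegates to the iterable, yielding each element.
Step 2: Collected values: [4, 2, 20, 12].
Therefore out = [4, 2, 20, 12].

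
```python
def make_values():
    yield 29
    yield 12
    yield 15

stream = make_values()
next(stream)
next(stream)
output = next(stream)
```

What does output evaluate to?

Step 1: make_values() creates a generator.
Step 2: next(stream) yields 29 (consumed and discarded).
Step 3: next(stream) yields 12 (consumed and discarded).
Step 4: next(stream) yields 15, assigned to output.
Therefore output = 15.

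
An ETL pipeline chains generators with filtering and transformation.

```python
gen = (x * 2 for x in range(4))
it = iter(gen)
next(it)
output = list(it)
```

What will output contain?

Step 1: Generator produces [0, 2, 4, 6].
Step 2: next(it) consumes first element (0).
Step 3: list(it) collects remaining: [2, 4, 6].
Therefore output = [2, 4, 6].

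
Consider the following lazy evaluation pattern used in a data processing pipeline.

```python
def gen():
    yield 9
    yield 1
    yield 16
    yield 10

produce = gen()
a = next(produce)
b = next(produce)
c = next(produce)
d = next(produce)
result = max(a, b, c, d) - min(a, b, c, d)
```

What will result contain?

Step 1: Create generator and consume all values:
  a = next(produce) = 9
  b = next(produce) = 1
  c = next(produce) = 16
  d = next(produce) = 10
Step 2: max = 16, min = 1, result = 16 - 1 = 15.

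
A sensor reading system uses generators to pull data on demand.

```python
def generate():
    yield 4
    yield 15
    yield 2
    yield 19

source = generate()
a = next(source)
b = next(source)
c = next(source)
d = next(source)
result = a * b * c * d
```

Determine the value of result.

Step 1: Create generator and consume all values:
  a = next(source) = 4
  b = next(source) = 15
  c = next(source) = 2
  d = next(source) = 19
Step 2: result = 4 * 15 * 2 * 19 = 2280.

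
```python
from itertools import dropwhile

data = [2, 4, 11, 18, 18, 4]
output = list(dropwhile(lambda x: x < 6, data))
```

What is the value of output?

Step 1: dropwhile drops elements while < 6:
  2 < 6: dropped
  4 < 6: dropped
  11: kept (dropping stopped)
Step 2: Remaining elements kept regardless of condition.
Therefore output = [11, 18, 18, 4].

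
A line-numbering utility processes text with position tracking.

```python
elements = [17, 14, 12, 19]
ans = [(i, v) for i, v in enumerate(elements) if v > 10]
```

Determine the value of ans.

Step 1: Filter enumerate([17, 14, 12, 19]) keeping v > 10:
  (0, 17): 17 > 10, included
  (1, 14): 14 > 10, included
  (2, 12): 12 > 10, included
  (3, 19): 19 > 10, included
Therefore ans = [(0, 17), (1, 14), (2, 12), (3, 19)].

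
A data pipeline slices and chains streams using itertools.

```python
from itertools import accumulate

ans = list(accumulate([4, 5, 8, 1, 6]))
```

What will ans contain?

Step 1: accumulate computes running sums:
  + 4 = 4
  + 5 = 9
  + 8 = 17
  + 1 = 18
  + 6 = 24
Therefore ans = [4, 9, 17, 18, 24].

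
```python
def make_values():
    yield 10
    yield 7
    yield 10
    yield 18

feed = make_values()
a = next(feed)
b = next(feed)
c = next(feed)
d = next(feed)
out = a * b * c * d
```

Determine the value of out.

Step 1: Create generator and consume all values:
  a = next(feed) = 10
  b = next(feed) = 7
  c = next(feed) = 10
  d = next(feed) = 18
Step 2: out = 10 * 7 * 10 * 18 = 12600.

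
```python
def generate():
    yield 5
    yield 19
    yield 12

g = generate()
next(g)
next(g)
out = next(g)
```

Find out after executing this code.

Step 1: generate() creates a generator.
Step 2: next(g) yields 5 (consumed and discarded).
Step 3: next(g) yields 19 (consumed and discarded).
Step 4: next(g) yields 12, assigned to out.
Therefore out = 12.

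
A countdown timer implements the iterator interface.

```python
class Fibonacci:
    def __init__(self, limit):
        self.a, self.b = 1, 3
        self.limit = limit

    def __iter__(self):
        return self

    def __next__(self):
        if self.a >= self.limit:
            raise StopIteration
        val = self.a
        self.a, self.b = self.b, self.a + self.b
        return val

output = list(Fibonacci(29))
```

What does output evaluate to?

Step 1: Fibonacci-like sequence (a=1, b=3) until >= 29:
  Yield 1, then a,b = 3,4
  Yield 3, then a,b = 4,7
  Yield 4, then a,b = 7,11
  Yield 7, then a,b = 11,18
  Yield 11, then a,b = 18,29
  Yield 18, then a,b = 29,47
Step 2: 29 >= 29, stop.
Therefore output = [1, 3, 4, 7, 11, 18].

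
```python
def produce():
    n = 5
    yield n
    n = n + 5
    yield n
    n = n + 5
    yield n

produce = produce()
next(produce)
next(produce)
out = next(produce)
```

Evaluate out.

Step 1: Trace through generator execution:
  Yield 1: n starts at 5, yield 5
  Yield 2: n = 5 + 5 = 10, yield 10
  Yield 3: n = 10 + 5 = 15, yield 15
Step 2: First next() gets 5, second next() gets the second value, third next() yields 15.
Therefore out = 15.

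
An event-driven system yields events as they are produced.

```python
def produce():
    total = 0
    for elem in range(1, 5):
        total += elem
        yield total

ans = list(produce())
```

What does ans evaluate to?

Step 1: Generator accumulates running sum:
  elem=1: total = 1, yield 1
  elem=2: total = 3, yield 3
  elem=3: total = 6, yield 6
  elem=4: total = 10, yield 10
Therefore ans = [1, 3, 6, 10].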